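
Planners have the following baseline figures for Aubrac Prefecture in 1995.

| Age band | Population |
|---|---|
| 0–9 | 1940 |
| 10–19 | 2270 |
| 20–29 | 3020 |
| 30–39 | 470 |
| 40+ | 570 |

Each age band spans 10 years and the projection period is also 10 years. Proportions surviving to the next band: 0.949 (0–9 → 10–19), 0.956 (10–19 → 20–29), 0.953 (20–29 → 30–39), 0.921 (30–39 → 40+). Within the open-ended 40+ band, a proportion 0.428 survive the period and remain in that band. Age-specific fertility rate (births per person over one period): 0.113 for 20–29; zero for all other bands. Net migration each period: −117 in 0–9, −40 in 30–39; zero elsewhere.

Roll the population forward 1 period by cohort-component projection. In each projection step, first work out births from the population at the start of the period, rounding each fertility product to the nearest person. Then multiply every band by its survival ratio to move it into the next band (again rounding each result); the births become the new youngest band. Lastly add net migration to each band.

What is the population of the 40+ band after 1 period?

— Period 1 —
Births: 3020 * 0.113 = 341
10–19: 1940 * 0.949 = 1841
20–29: 2270 * 0.956 = 2170
30–39: 3020 * 0.953 = 2878
40+: 470 * 0.921 + 570 * 0.428 = 433 + 244 = 677
Net migration: 0–9 − 117 → 224; 30–39 − 40 → 2838
End of period: [224, 1841, 2170, 2838, 677]

677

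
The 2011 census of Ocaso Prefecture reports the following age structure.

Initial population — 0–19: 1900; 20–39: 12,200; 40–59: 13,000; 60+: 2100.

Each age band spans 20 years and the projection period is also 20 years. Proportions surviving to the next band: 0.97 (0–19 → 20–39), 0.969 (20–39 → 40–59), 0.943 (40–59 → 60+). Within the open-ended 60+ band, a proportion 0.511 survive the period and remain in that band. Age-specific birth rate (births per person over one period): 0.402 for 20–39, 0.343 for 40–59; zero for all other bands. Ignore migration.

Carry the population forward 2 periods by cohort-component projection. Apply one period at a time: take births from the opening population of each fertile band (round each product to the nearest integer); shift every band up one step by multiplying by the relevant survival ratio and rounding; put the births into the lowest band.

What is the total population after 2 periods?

Call the groups 1 to 4, youngest first.
Period 1:
Births: 12200 × 0.402 = 4904 ; 13000 × 0.343 = 4459 → 9363
Group 2: 1900 × 0.97 = 1843
Group 3: 12200 × 0.969 = 11822
Group 4: 13000 × 0.943 + 2100 × 0.511 = 12259 + 1073 = 13332
Giving 9363 / 1843 / 11822 / 13332.
Period 2:
Births: 1843 × 0.402 = 741 ; 11822 × 0.343 = 4055 → 4796
Group 2: 9363 × 0.97 = 9082
Group 3: 1843 × 0.969 = 1786
Group 4: 11822 × 0.943 + 13332 × 0.511 = 11148 + 6813 = 17961
Giving 4796 / 9082 / 1786 / 17961.
Total after period 2: 4796 + 9082 + 1786 + 17961 = 33625

33625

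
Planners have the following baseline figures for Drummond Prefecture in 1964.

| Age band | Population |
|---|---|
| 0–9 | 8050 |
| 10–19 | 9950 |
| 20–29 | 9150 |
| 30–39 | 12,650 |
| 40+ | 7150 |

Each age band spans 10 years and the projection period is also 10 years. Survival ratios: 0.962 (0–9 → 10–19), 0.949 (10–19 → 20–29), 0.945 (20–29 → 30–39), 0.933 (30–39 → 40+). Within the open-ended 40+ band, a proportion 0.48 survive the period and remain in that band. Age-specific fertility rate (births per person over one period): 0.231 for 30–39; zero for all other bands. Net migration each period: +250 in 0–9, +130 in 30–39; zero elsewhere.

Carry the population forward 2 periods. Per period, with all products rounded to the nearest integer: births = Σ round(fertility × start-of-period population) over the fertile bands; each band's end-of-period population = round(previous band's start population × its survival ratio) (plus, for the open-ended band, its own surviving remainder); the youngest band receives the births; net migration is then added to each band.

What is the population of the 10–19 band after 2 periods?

3051

After projecting period 1:
Births: 12650 * 0.231 = 2922
10–19: 8050 * 0.962 = 7744
20–29: 9950 * 0.949 = 9443
30–39: 9150 * 0.945 = 8647
40+: 12650 * 0.933 + 7150 * 0.48 = 11802 + 3432 = 15234
Net migration: 0–9 + 250 → 3172; 30–39 + 130 → 8777
End of period: [3172, 7744, 9443, 8777, 15234]
After projecting period 2:
Births: 8777 * 0.231 = 2027
10–19: 3172 * 0.962 = 3051
20–29: 7744 * 0.949 = 7349
30–39: 9443 * 0.945 = 8924
40+: 8777 * 0.933 + 15234 * 0.48 = 8189 + 7312 = 15501
Net migration: 0–9 + 250 → 2277; 30–39 + 130 → 9054
End of period: [2277, 3051, 7349, 9054, 15501]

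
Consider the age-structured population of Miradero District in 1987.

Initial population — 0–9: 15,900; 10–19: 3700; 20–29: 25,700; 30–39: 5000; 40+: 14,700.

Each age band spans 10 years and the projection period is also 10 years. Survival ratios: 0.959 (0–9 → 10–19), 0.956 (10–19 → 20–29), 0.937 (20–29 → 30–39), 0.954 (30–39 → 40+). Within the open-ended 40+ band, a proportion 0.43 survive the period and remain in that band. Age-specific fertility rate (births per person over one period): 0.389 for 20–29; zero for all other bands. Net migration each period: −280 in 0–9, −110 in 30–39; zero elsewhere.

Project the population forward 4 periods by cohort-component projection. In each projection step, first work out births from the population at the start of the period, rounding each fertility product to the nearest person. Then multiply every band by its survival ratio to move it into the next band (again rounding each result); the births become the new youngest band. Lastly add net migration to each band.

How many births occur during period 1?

Period 1.
Births: 25700 * 0.389 = 9997
10–19: 15900 * 0.959 = 15248
20–29: 3700 * 0.956 = 3537
30–39: 25700 * 0.937 = 24081
40+: 5000 * 0.954 + 14700 * 0.43 = 4770 + 6321 = 11091
Net migration: 0–9 − 280 → 9717; 30–39 − 110 → 23971
Giving 9717 / 15248 / 3537 / 23971 / 11091.

9997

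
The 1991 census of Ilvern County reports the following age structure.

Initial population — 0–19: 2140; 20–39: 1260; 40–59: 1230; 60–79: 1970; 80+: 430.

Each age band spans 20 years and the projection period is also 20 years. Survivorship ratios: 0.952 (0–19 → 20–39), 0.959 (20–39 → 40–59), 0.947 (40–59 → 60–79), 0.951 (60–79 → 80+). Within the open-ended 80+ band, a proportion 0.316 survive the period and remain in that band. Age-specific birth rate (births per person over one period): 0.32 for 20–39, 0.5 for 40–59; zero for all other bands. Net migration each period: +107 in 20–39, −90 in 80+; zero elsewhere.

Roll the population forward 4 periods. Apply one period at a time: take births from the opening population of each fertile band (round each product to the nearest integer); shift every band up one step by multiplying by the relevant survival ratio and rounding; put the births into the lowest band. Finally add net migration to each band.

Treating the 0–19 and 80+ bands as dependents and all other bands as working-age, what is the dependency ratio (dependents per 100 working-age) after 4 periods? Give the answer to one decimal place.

Period 1:
Births: 1260 × 0.32 = 403, 1230 × 0.5 = 615 → total 1018
20–39: 2140 × 0.952 = 2037
40–59: 1260 × 0.959 = 1208
60–79: 1230 × 0.947 = 1165
80+: 1970 × 0.951 + 430 × 0.316 = 1873 + 136 = 2009
Net migration: 20–39 + 107 → 2144; 80+ − 90 → 1919
Population now: 0–19=1018, 20–39=2144, 40–59=1208, 60–79=1165, 80+=1919
Period 2:
Births: 2144 × 0.32 = 686, 1208 × 0.5 = 604 → total 1290
20–39: 1018 × 0.952 = 969
40–59: 2144 × 0.959 = 2056
60–79: 1208 × 0.947 = 1144
80+: 1165 × 0.951 + 1919 × 0.316 = 1108 + 606 = 1714
Net migration: 20–39 + 107 → 1076; 80+ − 90 → 1624
Population now: 0–19=1290, 20–39=1076, 40–59=2056, 60–79=1144, 80+=1624
Period 3:
Births: 1076 × 0.32 = 344, 2056 × 0.5 = 1028 → total 1372
20–39: 1290 × 0.952 = 1228
40–59: 1076 × 0.959 = 1032
60–79: 2056 × 0.947 = 1947
80+: 1144 × 0.951 + 1624 × 0.316 = 1088 + 513 = 1601
Net migration: 20–39 + 107 → 1335; 80+ − 90 → 1511
Population now: 0–19=1372, 20–39=1335, 40–59=1032, 60–79=1947, 80+=1511
Period 4:
Births: 1335 × 0.32 = 427, 1032 × 0.5 = 516 → total 943
20–39: 1372 × 0.952 = 1306
40–59: 1335 × 0.959 = 1280
60–79: 1032 × 0.947 = 977
80+: 1947 × 0.951 + 1511 × 0.316 = 1852 + 477 = 2329
Net migration: 20–39 + 107 → 1413; 80+ − 90 → 2239
Population now: 0–19=943, 20–39=1413, 40–59=1280, 60–79=977, 80+=2239
Dependents (band 0–19 + band 80+) = 943 + 2239 = 3182; working-age = 3670; ratio = 3182/3670 × 100 = 86.7

86.7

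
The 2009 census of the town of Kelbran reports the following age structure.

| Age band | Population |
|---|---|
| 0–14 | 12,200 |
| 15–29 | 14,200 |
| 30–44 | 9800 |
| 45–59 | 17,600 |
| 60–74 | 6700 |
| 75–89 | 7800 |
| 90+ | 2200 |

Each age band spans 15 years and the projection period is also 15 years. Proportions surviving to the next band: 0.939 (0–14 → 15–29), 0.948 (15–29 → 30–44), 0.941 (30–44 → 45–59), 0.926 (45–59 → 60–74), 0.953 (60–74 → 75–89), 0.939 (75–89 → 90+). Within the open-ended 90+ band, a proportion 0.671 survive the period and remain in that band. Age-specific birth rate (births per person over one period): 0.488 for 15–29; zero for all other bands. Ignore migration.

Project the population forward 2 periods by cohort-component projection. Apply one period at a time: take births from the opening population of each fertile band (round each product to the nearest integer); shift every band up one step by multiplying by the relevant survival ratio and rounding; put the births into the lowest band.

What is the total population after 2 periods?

[period 1]
Births: 14200 * 0.488 = 6930
15–29: 12200 * 0.939 = 11456
30–44: 14200 * 0.948 = 13462
45–59: 9800 * 0.941 = 9222
60–74: 17600 * 0.926 = 16298
75–89: 6700 * 0.953 = 6385
90+: 7800 * 0.939 + 2200 * 0.671 = 7324 + 1476 = 8800
Giving 6930 / 11456 / 13462 / 9222 / 16298 / 6385 / 8800.
[period 2]
Births: 11456 * 0.488 = 5591
15–29: 6930 * 0.939 = 6507
30–44: 11456 * 0.948 = 10860
45–59: 13462 * 0.941 = 12668
60–74: 9222 * 0.926 = 8540
75–89: 16298 * 0.953 = 15532
90+: 6385 * 0.939 + 8800 * 0.671 = 5996 + 5905 = 11901
Giving 5591 / 6507 / 10860 / 12668 / 8540 / 15532 / 11901.
Total after period 2: 5591 + 6507 + 10860 + 12668 + 8540 + 15532 + 11901 = 71599

71599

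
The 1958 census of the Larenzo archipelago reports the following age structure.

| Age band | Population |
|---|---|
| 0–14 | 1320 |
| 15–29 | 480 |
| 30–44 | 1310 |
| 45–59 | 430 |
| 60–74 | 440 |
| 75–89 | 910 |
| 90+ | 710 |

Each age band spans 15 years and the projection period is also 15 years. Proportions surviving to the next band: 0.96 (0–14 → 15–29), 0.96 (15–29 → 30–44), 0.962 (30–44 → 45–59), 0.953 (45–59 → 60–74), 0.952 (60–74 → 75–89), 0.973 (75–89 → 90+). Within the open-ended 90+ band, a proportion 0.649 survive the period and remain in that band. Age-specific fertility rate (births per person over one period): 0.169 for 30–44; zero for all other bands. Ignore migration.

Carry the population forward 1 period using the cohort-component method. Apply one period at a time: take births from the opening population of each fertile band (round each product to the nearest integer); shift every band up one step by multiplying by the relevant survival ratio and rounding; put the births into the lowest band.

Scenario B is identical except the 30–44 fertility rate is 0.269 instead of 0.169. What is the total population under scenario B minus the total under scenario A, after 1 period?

131

After projecting period 1:
Births: 1310 * 0.169 = 221
15–29: 1320 * 0.96 = 1267
30–44: 480 * 0.96 = 461
45–59: 1310 * 0.962 = 1260
60–74: 430 * 0.953 = 410
75–89: 440 * 0.952 = 419
90+: 910 * 0.973 + 710 * 0.649 = 885 + 461 = 1346
End of period: [221, 1267, 461, 1260, 410, 419, 1346]
Scenario A total after 1 period: 5384
Scenario B projection —
After projecting period 1:
Births: 1310 * 0.269 = 352
15–29: 1320 * 0.96 = 1267
30–44: 480 * 0.96 = 461
45–59: 1310 * 0.962 = 1260
60–74: 430 * 0.953 = 410
75–89: 440 * 0.952 = 419
90+: 910 * 0.973 + 710 * 0.649 = 885 + 461 = 1346
End of period: [352, 1267, 461, 1260, 410, 419, 1346]
Scenario B total after 1 period: 5515
Difference B − A = 5515 − 5384 = 131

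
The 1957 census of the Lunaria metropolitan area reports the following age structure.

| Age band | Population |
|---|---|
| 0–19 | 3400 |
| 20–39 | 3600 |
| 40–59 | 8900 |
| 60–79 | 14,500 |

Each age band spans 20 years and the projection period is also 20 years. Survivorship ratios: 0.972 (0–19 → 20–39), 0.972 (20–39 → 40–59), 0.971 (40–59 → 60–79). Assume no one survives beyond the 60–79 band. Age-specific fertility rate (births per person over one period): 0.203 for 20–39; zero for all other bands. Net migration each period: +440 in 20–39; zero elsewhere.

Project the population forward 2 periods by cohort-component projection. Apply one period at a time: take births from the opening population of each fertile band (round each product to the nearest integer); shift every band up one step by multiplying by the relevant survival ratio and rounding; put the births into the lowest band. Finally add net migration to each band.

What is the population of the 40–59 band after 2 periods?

3640

After projecting period 1:
Births: 3600 × 0.203 = 731
20–39: 3400 × 0.972 = 3305
40–59: 3600 × 0.972 = 3499
60–79: 8900 × 0.971 = 8642
Net migration: 20–39 + 440 → 3745
Giving 731 / 3745 / 3499 / 8642.
After projecting period 2:
Births: 3745 × 0.203 = 760
20–39: 731 × 0.972 = 711
40–59: 3745 × 0.972 = 3640
60–79: 3499 × 0.971 = 3398
Net migration: 20–39 + 440 → 1151
Giving 760 / 1151 / 3640 / 3398.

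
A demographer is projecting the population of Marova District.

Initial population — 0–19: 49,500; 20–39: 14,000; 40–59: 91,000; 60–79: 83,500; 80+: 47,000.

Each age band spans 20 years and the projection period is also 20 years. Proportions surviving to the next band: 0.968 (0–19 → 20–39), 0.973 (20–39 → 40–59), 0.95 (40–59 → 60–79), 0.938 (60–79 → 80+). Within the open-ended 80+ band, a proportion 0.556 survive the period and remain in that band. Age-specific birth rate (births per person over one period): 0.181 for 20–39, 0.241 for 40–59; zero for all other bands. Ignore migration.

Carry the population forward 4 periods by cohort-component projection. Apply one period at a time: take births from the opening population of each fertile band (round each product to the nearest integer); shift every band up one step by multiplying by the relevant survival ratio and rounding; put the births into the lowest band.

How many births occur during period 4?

7648

Numbering the bands 1..5 from youngest to oldest:
— Period 1 —
Births: 14000 × 0.181 = 2534 ; 91000 × 0.241 = 21931 — total 24465
Band 2: 49500 × 0.968 = 47916
Band 3: 14000 × 0.973 = 13622
Band 4: 91000 × 0.95 = 86450
Band 5: 83500 × 0.938 + 47000 × 0.556 = 78323 + 26132 = 104455
Giving 24465 / 47916 / 13622 / 86450 / 104455.
— Period 2 —
Births: 47916 × 0.181 = 8673 ; 13622 × 0.241 = 3283 — total 11956
Band 2: 24465 × 0.968 = 23682
Band 3: 47916 × 0.973 = 46622
Band 4: 13622 × 0.95 = 12941
Band 5: 86450 × 0.938 + 104455 × 0.556 = 81090 + 58077 = 139167
Giving 11956 / 23682 / 46622 / 12941 / 139167.
— Period 3 —
Births: 23682 × 0.181 = 4286 ; 46622 × 0.241 = 11236 — total 15522
Band 2: 11956 × 0.968 = 11573
Band 3: 23682 × 0.973 = 23043
Band 4: 46622 × 0.95 = 44291
Band 5: 12941 × 0.938 + 139167 × 0.556 = 12139 + 77377 = 89516
Giving 15522 / 11573 / 23043 / 44291 / 89516.
— Period 4 —
Births: 11573 × 0.181 = 2095 ; 23043 × 0.241 = 5553 — total 7648
Band 2: 15522 × 0.968 = 15025
Band 3: 11573 × 0.973 = 11261
Band 4: 23043 × 0.95 = 21891
Band 5: 44291 × 0.938 + 89516 × 0.556 = 41545 + 49771 = 91316
Giving 7648 / 15025 / 11261 / 21891 / 91316.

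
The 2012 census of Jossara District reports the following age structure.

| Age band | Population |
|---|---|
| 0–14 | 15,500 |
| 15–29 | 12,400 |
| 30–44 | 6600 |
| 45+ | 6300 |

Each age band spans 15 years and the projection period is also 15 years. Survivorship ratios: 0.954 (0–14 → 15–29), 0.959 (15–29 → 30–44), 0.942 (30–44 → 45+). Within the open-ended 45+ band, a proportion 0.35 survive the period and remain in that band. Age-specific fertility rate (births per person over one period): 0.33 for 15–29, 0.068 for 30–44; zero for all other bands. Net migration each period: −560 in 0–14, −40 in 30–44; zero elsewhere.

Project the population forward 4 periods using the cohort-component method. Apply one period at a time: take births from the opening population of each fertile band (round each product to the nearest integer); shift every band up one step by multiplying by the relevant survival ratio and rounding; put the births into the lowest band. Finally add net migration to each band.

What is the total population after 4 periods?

— Period 1 —
Births: 12400 * 0.33 = 4092, 6600 * 0.068 = 449 → total 4541
15–29: 15500 * 0.954 = 14787
30–44: 12400 * 0.959 = 11892
45+: 6600 * 0.942 + 6300 * 0.35 = 6217 + 2205 = 8422
Net migration: 0–14 − 560 → 3981; 30–44 − 40 → 11852
→ [3981, 14787, 11852, 8422]
— Period 2 —
Births: 14787 * 0.33 = 4880, 11852 * 0.068 = 806 → total 5686
15–29: 3981 * 0.954 = 3798
30–44: 14787 * 0.959 = 14181
45+: 11852 * 0.942 + 8422 * 0.35 = 11165 + 2948 = 14113
Net migration: 0–14 − 560 → 5126; 30–44 − 40 → 14141
→ [5126, 3798, 14141, 14113]
— Period 3 —
Births: 3798 * 0.33 = 1253, 14141 * 0.068 = 962 → total 2215
15–29: 5126 * 0.954 = 4890
30–44: 3798 * 0.959 = 3642
45+: 14141 * 0.942 + 14113 * 0.35 = 13321 + 4940 = 18261
Net migration: 0–14 − 560 → 1655; 30–44 − 40 → 3602
→ [1655, 4890, 3602, 18261]
— Period 4 —
Births: 4890 * 0.33 = 1614, 3602 * 0.068 = 245 → total 1859
15–29: 1655 * 0.954 = 1579
30–44: 4890 * 0.959 = 4690
45+: 3602 * 0.942 + 18261 * 0.35 = 3393 + 6391 = 9784
Net migration: 0–14 − 560 → 1299; 30–44 − 40 → 4650
→ [1299, 1579, 4650, 9784]
Total after period 4: 1299 + 1579 + 4650 + 9784 = 17312

17312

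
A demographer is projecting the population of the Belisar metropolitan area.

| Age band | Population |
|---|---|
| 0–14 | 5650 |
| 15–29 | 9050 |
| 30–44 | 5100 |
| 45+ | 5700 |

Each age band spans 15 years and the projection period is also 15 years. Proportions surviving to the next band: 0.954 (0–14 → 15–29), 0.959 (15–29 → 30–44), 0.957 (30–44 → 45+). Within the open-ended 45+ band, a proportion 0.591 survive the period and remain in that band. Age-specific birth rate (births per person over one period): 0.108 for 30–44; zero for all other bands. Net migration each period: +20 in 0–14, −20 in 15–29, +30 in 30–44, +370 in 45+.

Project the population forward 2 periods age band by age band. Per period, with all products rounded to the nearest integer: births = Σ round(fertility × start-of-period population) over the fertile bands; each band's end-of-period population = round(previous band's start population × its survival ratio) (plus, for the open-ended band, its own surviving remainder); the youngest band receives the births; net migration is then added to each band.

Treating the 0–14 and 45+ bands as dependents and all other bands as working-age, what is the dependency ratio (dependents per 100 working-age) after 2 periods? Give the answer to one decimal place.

(Groups numbered youngest = 1 to oldest = 4.)
[period 1]
Births: 5100 × 0.108 = 551
Group 2: 5650 × 0.954 = 5390
Group 3: 9050 × 0.959 = 8679
Group 4: 5100 × 0.957 + 5700 × 0.591 = 4881 + 3369 = 8250
Net migration: Group 1 + 20 → 571; Group 2 − 20 → 5370; Group 3 + 30 → 8709; Group 4 + 370 → 8620
Population now: 0–14=571, 15–29=5370, 30–44=8709, 45+=8620
[period 2]
Births: 8709 × 0.108 = 941
Group 2: 571 × 0.954 = 545
Group 3: 5370 × 0.959 = 5150
Group 4: 8709 × 0.957 + 8620 × 0.591 = 8335 + 5094 = 13429
Net migration: Group 1 + 20 → 961; Group 2 − 20 → 525; Group 3 + 30 → 5180; Group 4 + 370 → 13799
Population now: 0–14=961, 15–29=525, 30–44=5180, 45+=13799
Dependents (band 0–14 + band 45+) = 961 + 13799 = 14760; working-age = 5705; ratio = 14760/5705 × 100 = 258.7

258.7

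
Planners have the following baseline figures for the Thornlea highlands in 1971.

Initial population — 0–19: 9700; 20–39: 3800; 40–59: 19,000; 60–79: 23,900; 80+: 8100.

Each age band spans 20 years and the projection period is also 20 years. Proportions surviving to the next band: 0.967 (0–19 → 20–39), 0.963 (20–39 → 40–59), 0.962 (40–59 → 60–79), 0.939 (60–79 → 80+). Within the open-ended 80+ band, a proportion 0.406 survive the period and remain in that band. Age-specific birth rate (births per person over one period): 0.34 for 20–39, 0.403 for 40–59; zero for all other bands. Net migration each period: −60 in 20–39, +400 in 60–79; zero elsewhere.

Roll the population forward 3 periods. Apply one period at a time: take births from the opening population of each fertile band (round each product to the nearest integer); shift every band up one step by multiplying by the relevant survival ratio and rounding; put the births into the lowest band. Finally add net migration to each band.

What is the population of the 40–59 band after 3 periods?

8276

(Bands numbered youngest = 1 to oldest = 5.)
Period 1:
Births: 3800 × 0.34 = 1292 ; 19000 × 0.403 = 7657 → 8949
Band 2: 9700 × 0.967 = 9380
Band 3: 3800 × 0.963 = 3659
Band 4: 19000 × 0.962 = 18278
Band 5: 23900 × 0.939 + 8100 × 0.406 = 22442 + 3289 = 25731
Net migration: Band 2 − 60 → 9320; Band 4 + 400 → 18678
Giving 8949 / 9320 / 3659 / 18678 / 25731.
Period 2:
Births: 9320 × 0.34 = 3169 ; 3659 × 0.403 = 1475 → 4644
Band 2: 8949 × 0.967 = 8654
Band 3: 9320 × 0.963 = 8975
Band 4: 3659 × 0.962 = 3520
Band 5: 18678 × 0.939 + 25731 × 0.406 = 17539 + 10447 = 27986
Net migration: Band 2 − 60 → 8594; Band 4 + 400 → 3920
Giving 4644 / 8594 / 8975 / 3920 / 27986.
Period 3:
Births: 8594 × 0.34 = 2922 ; 8975 × 0.403 = 3617 → 6539
Band 2: 4644 × 0.967 = 4491
Band 3: 8594 × 0.963 = 8276
Band 4: 8975 × 0.962 = 8634
Band 5: 3920 × 0.939 + 27986 × 0.406 = 3681 + 11362 = 15043
Net migration: Band 2 − 60 → 4431; Band 4 + 400 → 9034
Giving 6539 / 4431 / 8276 / 9034 / 15043.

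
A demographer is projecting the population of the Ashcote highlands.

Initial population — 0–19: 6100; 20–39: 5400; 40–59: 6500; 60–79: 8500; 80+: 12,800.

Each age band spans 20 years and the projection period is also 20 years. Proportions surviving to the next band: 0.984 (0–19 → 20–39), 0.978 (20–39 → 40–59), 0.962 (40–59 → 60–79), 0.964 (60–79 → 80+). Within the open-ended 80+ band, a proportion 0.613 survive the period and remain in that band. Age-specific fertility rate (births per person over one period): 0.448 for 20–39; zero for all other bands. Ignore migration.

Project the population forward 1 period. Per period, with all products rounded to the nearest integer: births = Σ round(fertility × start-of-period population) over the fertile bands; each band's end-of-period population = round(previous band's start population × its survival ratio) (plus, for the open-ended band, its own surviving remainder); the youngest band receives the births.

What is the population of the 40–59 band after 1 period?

— Period 1 —
Births: 5400 × 0.448 = 2419
20–39: 6100 × 0.984 = 6002
40–59: 5400 × 0.978 = 5281
60–79: 6500 × 0.962 = 6253
80+: 8500 × 0.964 + 12800 × 0.613 = 8194 + 7846 = 16040
→ [2419, 6002, 5281, 6253, 16040]

5281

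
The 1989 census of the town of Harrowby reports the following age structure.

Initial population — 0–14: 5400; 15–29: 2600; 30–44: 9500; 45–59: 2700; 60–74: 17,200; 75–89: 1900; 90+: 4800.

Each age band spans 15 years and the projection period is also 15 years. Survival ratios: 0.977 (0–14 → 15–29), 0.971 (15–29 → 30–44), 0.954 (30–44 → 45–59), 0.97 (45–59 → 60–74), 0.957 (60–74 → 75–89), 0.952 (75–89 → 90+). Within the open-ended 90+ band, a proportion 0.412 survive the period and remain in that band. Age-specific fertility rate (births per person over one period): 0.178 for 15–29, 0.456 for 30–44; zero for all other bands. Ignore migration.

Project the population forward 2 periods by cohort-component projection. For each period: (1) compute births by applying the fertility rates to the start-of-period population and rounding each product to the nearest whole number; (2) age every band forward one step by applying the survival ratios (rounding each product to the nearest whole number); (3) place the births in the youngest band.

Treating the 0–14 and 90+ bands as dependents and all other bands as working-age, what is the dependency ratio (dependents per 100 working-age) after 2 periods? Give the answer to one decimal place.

After projecting period 1:
Births: 2600 × 0.178 = 463, 9500 × 0.456 = 4332 ⇒ total 4795
15–29: 5400 × 0.977 = 5276
30–44: 2600 × 0.971 = 2525
45–59: 9500 × 0.954 = 9063
60–74: 2700 × 0.97 = 2619
75–89: 17200 × 0.957 = 16460
90+: 1900 × 0.952 + 4800 × 0.412 = 1809 + 1978 = 3787
Giving 4795 / 5276 / 2525 / 9063 / 2619 / 16460 / 3787.
After projecting period 2:
Births: 5276 × 0.178 = 939, 2525 × 0.456 = 1151 ⇒ total 2090
15–29: 4795 × 0.977 = 4685
30–44: 5276 × 0.971 = 5123
45–59: 2525 × 0.954 = 2409
60–74: 9063 × 0.97 = 8791
75–89: 2619 × 0.957 = 2506
90+: 16460 × 0.952 + 3787 × 0.412 = 15670 + 1560 = 17230
Giving 2090 / 4685 / 5123 / 2409 / 8791 / 2506 / 17230.
Dependents (band 0–14 + band 90+) = 2090 + 17230 = 19320; working-age = 23514; ratio = 19320/23514 × 100 = 82.2

82.2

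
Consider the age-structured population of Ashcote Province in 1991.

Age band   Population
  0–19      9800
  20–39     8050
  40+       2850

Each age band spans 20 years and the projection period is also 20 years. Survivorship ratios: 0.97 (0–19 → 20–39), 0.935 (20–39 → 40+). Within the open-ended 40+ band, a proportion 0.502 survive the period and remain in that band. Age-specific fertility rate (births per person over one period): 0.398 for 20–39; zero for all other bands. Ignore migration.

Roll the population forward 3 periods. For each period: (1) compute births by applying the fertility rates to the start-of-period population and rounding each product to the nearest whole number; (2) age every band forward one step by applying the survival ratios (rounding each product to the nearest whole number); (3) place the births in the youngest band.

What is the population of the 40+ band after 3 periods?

9625

— Period 1 —
Births: 8050 * 0.398 = 3204
20–39: 9800 * 0.97 = 9506
40+: 8050 * 0.935 + 2850 * 0.502 = 7527 + 1431 = 8958
→ [3204, 9506, 8958]
— Period 2 —
Births: 9506 * 0.398 = 3783
20–39: 3204 * 0.97 = 3108
40+: 9506 * 0.935 + 8958 * 0.502 = 8888 + 4497 = 13385
→ [3783, 3108, 13385]
— Period 3 —
Births: 3108 * 0.398 = 1237
20–39: 3783 * 0.97 = 3670
40+: 3108 * 0.935 + 13385 * 0.502 = 2906 + 6719 = 9625
→ [1237, 3670, 9625]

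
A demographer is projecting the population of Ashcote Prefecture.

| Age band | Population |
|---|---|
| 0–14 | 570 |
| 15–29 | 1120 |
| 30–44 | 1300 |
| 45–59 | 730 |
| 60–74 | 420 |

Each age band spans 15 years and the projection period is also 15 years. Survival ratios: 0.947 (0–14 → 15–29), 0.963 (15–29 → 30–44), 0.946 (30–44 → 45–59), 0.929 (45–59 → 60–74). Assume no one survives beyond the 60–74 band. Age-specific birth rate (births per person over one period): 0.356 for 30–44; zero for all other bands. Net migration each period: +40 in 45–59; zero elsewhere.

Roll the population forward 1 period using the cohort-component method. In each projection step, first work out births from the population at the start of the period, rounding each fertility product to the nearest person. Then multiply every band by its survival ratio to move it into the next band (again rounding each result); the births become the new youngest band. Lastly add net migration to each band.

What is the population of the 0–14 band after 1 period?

463

Let group 1 be 0–14 through group 5 = 60–74.
After projecting period 1:
Births: 1300 × 0.356 = 463
Group 2: 570 × 0.947 = 540
Group 3: 1120 × 0.963 = 1079
Group 4: 1300 × 0.946 = 1230
Group 5: 730 × 0.929 = 678
Net migration: Group 4 + 40 → 1270
End of period: [463, 540, 1079, 1270, 678]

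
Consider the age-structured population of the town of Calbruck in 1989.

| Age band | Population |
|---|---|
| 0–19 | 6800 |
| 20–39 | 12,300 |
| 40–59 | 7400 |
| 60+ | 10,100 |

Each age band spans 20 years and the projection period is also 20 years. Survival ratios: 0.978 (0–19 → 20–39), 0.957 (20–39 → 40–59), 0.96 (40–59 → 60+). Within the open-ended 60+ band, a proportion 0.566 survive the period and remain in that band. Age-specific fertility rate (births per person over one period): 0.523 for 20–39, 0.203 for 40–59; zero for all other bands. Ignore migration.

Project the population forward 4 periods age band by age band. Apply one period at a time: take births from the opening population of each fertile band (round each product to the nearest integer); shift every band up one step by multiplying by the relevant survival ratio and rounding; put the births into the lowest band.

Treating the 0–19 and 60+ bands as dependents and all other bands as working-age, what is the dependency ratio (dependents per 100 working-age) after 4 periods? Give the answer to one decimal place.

Period 1.
Births: 12300 × 0.523 = 6433, 7400 × 0.203 = 1502 → 7935
20–39: 6800 × 0.978 = 6650
40–59: 12300 × 0.957 = 11771
60+: 7400 × 0.96 + 10100 × 0.566 = 7104 + 5717 = 12821
Giving 7935 / 6650 / 11771 / 12821.
Period 2.
Births: 6650 × 0.523 = 3478, 11771 × 0.203 = 2390 → 5868
20–39: 7935 × 0.978 = 7760
40–59: 6650 × 0.957 = 6364
60+: 11771 × 0.96 + 12821 × 0.566 = 11300 + 7257 = 18557
Giving 5868 / 7760 / 6364 / 18557.
Period 3.
Births: 7760 × 0.523 = 4058, 6364 × 0.203 = 1292 → 5350
20–39: 5868 × 0.978 = 5739
40–59: 7760 × 0.957 = 7426
60+: 6364 × 0.96 + 18557 × 0.566 = 6109 + 10503 = 16612
Giving 5350 / 5739 / 7426 / 16612.
Period 4.
Births: 5739 × 0.523 = 3001, 7426 × 0.203 = 1507 → 4508
20–39: 5350 × 0.978 = 5232
40–59: 5739 × 0.957 = 5492
60+: 7426 × 0.96 + 16612 × 0.566 = 7129 + 9402 = 16531
Giving 4508 / 5232 / 5492 / 16531.
Dependents (band 0–19 + band 60+) = 4508 + 16531 = 21039; working-age = 10724; ratio = 21039/10724 × 100 = 196.2

196.2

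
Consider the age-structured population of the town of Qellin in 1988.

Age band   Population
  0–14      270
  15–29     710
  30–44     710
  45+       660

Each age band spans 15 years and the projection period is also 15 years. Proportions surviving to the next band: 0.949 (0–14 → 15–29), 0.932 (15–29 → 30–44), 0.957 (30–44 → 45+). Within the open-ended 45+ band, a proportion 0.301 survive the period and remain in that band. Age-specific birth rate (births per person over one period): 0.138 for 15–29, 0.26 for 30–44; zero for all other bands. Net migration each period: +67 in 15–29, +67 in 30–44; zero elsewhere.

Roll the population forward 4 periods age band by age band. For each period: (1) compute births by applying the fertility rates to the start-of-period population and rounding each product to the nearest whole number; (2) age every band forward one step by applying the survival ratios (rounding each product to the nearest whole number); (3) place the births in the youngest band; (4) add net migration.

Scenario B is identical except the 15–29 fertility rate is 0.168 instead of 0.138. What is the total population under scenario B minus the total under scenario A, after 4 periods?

53

Call the bands 1 to 4, youngest first.
[period 1]
Births: 710 * 0.138 = 98  |  710 * 0.26 = 185 ⇒ total 283
Band 2: 270 * 0.949 = 256
Band 3: 710 * 0.932 = 662
Band 4: 710 * 0.957 + 660 * 0.301 = 679 + 199 = 878
Net migration: Band 2 + 67 → 323; Band 3 + 67 → 729
Population now: 0–14=283, 15–29=323, 30–44=729, 45+=878
[period 2]
Births: 323 * 0.138 = 45  |  729 * 0.26 = 190 ⇒ total 235
Band 2: 283 * 0.949 = 269
Band 3: 323 * 0.932 = 301
Band 4: 729 * 0.957 + 878 * 0.301 = 698 + 264 = 962
Net migration: Band 2 + 67 → 336; Band 3 + 67 → 368
Population now: 0–14=235, 15–29=336, 30–44=368, 45+=962
[period 3]
Births: 336 * 0.138 = 46  |  368 * 0.26 = 96 ⇒ total 142
Band 2: 235 * 0.949 = 223
Band 3: 336 * 0.932 = 313
Band 4: 368 * 0.957 + 962 * 0.301 = 352 + 290 = 642
Net migration: Band 2 + 67 → 290; Band 3 + 67 → 380
Population now: 0–14=142, 15–29=290, 30–44=380, 45+=642
[period 4]
Births: 290 * 0.138 = 40  |  380 * 0.26 = 99 ⇒ total 139
Band 2: 142 * 0.949 = 135
Band 3: 290 * 0.932 = 270
Band 4: 380 * 0.957 + 642 * 0.301 = 364 + 193 = 557
Net migration: Band 2 + 67 → 202; Band 3 + 67 → 337
Population now: 0–14=139, 15–29=202, 30–44=337, 45+=557
Scenario A total after 4 periods: 1235
Scenario B projection —
[period 1]
Births: 710 * 0.168 = 119  |  710 * 0.26 = 185 ⇒ total 304
Band 2: 270 * 0.949 = 256
Band 3: 710 * 0.932 = 662
Band 4: 710 * 0.957 + 660 * 0.301 = 679 + 199 = 878
Net migration: Band 2 + 67 → 323; Band 3 + 67 → 729
Population now: 0–14=304, 15–29=323, 30–44=729, 45+=878
[period 2]
Births: 323 * 0.168 = 54  |  729 * 0.26 = 190 ⇒ total 244
Band 2: 304 * 0.949 = 288
Band 3: 323 * 0.932 = 301
Band 4: 729 * 0.957 + 878 * 0.301 = 698 + 264 = 962
Net migration: Band 2 + 67 → 355; Band 3 + 67 → 368
Population now: 0–14=244, 15–29=355, 30–44=368, 45+=962
[period 3]
Births: 355 * 0.168 = 60  |  368 * 0.26 = 96 ⇒ total 156
Band 2: 244 * 0.949 = 232
Band 3: 355 * 0.932 = 331
Band 4: 368 * 0.957 + 962 * 0.301 = 352 + 290 = 642
Net migration: Band 2 + 67 → 299; Band 3 + 67 → 398
Population now: 0–14=156, 15–29=299, 30–44=398, 45+=642
[period 4]
Births: 299 * 0.168 = 50  |  398 * 0.26 = 103 ⇒ total 153
Band 2: 156 * 0.949 = 148
Band 3: 299 * 0.932 = 279
Band 4: 398 * 0.957 + 642 * 0.301 = 381 + 193 = 574
Net migration: Band 2 + 67 → 215; Band 3 + 67 → 346
Population now: 0–14=153, 15–29=215, 30–44=346, 45+=574
Scenario B total after 4 periods: 1288
Difference B − A = 1288 − 1235 = 53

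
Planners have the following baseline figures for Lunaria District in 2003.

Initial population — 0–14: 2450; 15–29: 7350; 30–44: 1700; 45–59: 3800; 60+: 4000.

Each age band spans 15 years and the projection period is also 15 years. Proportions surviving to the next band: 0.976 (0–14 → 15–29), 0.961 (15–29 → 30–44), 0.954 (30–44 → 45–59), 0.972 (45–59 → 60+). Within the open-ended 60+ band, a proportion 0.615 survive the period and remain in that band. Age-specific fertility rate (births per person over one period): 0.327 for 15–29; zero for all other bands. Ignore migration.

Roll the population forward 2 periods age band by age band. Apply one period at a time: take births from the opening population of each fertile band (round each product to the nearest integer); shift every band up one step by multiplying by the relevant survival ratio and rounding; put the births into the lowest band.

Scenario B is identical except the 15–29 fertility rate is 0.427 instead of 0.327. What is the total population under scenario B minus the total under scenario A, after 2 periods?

Numbering the bands 1..5 from youngest to oldest:
After projecting period 1:
Births: 7350 × 0.327 = 2403
Band 2: 2450 × 0.976 = 2391
Band 3: 7350 × 0.961 = 7063
Band 4: 1700 × 0.954 = 1622
Band 5: 3800 × 0.972 + 4000 × 0.615 = 3694 + 2460 = 6154
Population now: 0–14=2403, 15–29=2391, 30–44=7063, 45–59=1622, 60+=6154
After projecting period 2:
Births: 2391 × 0.327 = 782
Band 2: 2403 × 0.976 = 2345
Band 3: 2391 × 0.961 = 2298
Band 4: 7063 × 0.954 = 6738
Band 5: 1622 × 0.972 + 6154 × 0.615 = 1577 + 3785 = 5362
Population now: 0–14=782, 15–29=2345, 30–44=2298, 45–59=6738, 60+=5362
Scenario A total after 2 periods: 17525
Scenario B projection —
After projecting period 1:
Births: 7350 × 0.427 = 3138
Band 2: 2450 × 0.976 = 2391
Band 3: 7350 × 0.961 = 7063
Band 4: 1700 × 0.954 = 1622
Band 5: 3800 × 0.972 + 4000 × 0.615 = 3694 + 2460 = 6154
Population now: 0–14=3138, 15–29=2391, 30–44=7063, 45–59=1622, 60+=6154
After projecting period 2:
Births: 2391 × 0.427 = 1021
Band 2: 3138 × 0.976 = 3063
Band 3: 2391 × 0.961 = 2298
Band 4: 7063 × 0.954 = 6738
Band 5: 1622 × 0.972 + 6154 × 0.615 = 1577 + 3785 = 5362
Population now: 0–14=1021, 15–29=3063, 30–44=2298, 45–59=6738, 60+=5362
Scenario B total after 2 periods: 18482
Difference B − A = 18482 − 17525 = 957

957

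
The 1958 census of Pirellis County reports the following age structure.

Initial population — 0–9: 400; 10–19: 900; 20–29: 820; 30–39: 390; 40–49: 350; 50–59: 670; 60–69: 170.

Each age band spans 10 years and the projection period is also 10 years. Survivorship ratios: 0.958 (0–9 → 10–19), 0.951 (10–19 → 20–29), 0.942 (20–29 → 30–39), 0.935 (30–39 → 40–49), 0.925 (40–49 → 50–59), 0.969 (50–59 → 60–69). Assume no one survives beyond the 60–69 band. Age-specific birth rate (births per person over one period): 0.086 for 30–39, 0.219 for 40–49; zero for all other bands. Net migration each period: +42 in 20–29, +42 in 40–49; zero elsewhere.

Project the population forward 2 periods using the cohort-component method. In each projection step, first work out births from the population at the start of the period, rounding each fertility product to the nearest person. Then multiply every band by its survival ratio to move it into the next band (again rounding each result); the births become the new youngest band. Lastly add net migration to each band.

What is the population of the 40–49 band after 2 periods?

Period 1.
Births: 390 × 0.086 = 34, 350 × 0.219 = 77 — total 111
10–19: 400 × 0.958 = 383
20–29: 900 × 0.951 = 856
30–39: 820 × 0.942 = 772
40–49: 390 × 0.935 = 365
50–59: 350 × 0.925 = 324
60–69: 670 × 0.969 = 649
Net migration: 20–29 + 42 → 898; 40–49 + 42 → 407
→ [111, 383, 898, 772, 407, 324, 649]
Period 2.
Births: 772 × 0.086 = 66, 407 × 0.219 = 89 — total 155
10–19: 111 × 0.958 = 106
20–29: 383 × 0.951 = 364
30–39: 898 × 0.942 = 846
40–49: 772 × 0.935 = 722
50–59: 407 × 0.925 = 376
60–69: 324 × 0.969 = 314
Net migration: 20–29 + 42 → 406; 40–49 + 42 → 764
→ [155, 106, 406, 846, 764, 376, 314]

764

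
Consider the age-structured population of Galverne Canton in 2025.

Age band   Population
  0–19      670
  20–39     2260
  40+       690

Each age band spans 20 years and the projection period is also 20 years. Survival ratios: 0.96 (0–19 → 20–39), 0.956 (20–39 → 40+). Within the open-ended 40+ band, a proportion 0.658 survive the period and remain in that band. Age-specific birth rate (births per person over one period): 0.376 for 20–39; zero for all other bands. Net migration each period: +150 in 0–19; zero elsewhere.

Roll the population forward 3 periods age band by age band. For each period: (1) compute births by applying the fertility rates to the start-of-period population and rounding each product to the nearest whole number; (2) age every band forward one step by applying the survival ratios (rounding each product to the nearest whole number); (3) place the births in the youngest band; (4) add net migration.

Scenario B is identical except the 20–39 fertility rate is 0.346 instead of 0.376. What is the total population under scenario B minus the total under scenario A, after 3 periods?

-132

Numbering the bands 1..3 from youngest to oldest:
— Period 1 —
Births: 2260 * 0.376 = 850
Band 2: 670 * 0.96 = 643
Band 3: 2260 * 0.956 + 690 * 0.658 = 2161 + 454 = 2615
Net migration: Band 1 + 150 → 1000
→ [1000, 643, 2615]
— Period 2 —
Births: 643 * 0.376 = 242
Band 2: 1000 * 0.96 = 960
Band 3: 643 * 0.956 + 2615 * 0.658 = 615 + 1721 = 2336
Net migration: Band 1 + 150 → 392
→ [392, 960, 2336]
— Period 3 —
Births: 960 * 0.376 = 361
Band 2: 392 * 0.96 = 376
Band 3: 960 * 0.956 + 2336 * 0.658 = 918 + 1537 = 2455
Net migration: Band 1 + 150 → 511
→ [511, 376, 2455]
Scenario A total after 3 periods: 3342
Scenario B projection —
— Period 1 —
Births: 2260 * 0.346 = 782
Band 2: 670 * 0.96 = 643
Band 3: 2260 * 0.956 + 690 * 0.658 = 2161 + 454 = 2615
Net migration: Band 1 + 150 → 932
→ [932, 643, 2615]
— Period 2 —
Births: 643 * 0.346 = 222
Band 2: 932 * 0.96 = 895
Band 3: 643 * 0.956 + 2615 * 0.658 = 615 + 1721 = 2336
Net migration: Band 1 + 150 → 372
→ [372, 895, 2336]
— Period 3 —
Births: 895 * 0.346 = 310
Band 2: 372 * 0.96 = 357
Band 3: 895 * 0.956 + 2336 * 0.658 = 856 + 1537 = 2393
Net migration: Band 1 + 150 → 460
→ [460, 357, 2393]
Scenario B total after 3 periods: 3210
Difference B − A = 3210 − 3342 = -132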